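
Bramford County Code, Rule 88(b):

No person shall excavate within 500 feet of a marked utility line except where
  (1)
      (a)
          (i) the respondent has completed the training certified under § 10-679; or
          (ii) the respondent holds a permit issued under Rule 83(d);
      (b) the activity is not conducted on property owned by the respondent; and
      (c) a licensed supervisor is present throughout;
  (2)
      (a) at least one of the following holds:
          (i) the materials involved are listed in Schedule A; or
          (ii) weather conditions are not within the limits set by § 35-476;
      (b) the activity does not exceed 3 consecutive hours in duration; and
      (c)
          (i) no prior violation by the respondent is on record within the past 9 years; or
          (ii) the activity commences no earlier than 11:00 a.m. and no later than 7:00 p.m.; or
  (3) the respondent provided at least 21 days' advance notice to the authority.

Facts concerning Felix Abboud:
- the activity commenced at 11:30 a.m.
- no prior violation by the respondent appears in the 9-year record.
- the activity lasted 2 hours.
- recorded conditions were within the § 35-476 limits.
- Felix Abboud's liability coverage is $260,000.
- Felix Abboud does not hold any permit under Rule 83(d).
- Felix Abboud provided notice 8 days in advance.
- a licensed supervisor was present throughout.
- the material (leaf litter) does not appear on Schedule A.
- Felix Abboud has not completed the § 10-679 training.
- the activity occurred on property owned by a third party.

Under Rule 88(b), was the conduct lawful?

No — unlawful.

(i) training certified — fails.
(ii) holds permit — not satisfied.
(a): F OR F → false.
(b) not (own property) — met.
(c) supervisor present — holds.
(1) = F AND T AND T = false.
(i) Schedule A material — fails.
(ii) not (weather ok) — not satisfied.
(a) = F OR F = false.
(b) ≤ 3 hrs duration — holds.
(i) no prior violation — holds.
(ii) start within hours — satisfied.
(c): T OR T → true.
So (2) is not satisfied (F AND T AND T).
(3) ≥21 days' notice — not met.
So Overall is not satisfied (F OR F OR F).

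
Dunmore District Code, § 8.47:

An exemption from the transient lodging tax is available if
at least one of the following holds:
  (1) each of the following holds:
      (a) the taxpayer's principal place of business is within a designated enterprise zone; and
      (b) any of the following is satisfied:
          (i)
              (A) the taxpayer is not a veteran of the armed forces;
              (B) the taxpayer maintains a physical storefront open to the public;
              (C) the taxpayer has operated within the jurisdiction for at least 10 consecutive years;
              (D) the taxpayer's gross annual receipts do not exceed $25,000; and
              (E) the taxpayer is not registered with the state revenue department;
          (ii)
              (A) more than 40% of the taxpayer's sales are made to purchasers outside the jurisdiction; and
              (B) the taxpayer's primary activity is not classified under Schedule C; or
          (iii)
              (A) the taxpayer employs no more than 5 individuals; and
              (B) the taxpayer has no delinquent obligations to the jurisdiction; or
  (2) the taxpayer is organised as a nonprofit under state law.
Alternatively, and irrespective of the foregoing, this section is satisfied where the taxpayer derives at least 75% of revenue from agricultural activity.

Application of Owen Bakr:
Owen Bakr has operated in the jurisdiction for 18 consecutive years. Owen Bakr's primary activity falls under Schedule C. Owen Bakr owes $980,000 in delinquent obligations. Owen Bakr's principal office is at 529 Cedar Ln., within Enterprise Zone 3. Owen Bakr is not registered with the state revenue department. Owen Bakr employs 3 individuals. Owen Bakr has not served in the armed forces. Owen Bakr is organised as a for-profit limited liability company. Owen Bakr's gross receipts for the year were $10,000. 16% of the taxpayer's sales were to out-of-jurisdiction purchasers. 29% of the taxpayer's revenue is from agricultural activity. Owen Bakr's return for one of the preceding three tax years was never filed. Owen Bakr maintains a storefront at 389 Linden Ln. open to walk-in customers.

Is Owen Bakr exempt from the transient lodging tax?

(a) in enterprise zone — met.
(A) not (veteran) — met.
(B) has storefront — met.
(C) ≥ 10 yrs in jurisdiction — met.
(D) receipts ≤ $25,000 — met.
(E) not (state-registered) — holds.
(i): T AND T AND T AND T AND T → true.
(A) >40% out-of-jur. sales — not satisfied.
(B) not (Schedule C activity) — not satisfied.
(ii): F AND F → false.
(A) ≤ 5 employees — holds.
(B) no delinquency — fails.
So (iii) is not satisfied (T AND F).
So (b) is satisfied (T OR F OR F).
So (1) is satisfied (T AND T).
(2) nonprofit — not met.
Overall = T OR F = true.
Exception (≥75% agricultural) — not satisfied.
Result: main true OR exception false → true.

Yes — exempt.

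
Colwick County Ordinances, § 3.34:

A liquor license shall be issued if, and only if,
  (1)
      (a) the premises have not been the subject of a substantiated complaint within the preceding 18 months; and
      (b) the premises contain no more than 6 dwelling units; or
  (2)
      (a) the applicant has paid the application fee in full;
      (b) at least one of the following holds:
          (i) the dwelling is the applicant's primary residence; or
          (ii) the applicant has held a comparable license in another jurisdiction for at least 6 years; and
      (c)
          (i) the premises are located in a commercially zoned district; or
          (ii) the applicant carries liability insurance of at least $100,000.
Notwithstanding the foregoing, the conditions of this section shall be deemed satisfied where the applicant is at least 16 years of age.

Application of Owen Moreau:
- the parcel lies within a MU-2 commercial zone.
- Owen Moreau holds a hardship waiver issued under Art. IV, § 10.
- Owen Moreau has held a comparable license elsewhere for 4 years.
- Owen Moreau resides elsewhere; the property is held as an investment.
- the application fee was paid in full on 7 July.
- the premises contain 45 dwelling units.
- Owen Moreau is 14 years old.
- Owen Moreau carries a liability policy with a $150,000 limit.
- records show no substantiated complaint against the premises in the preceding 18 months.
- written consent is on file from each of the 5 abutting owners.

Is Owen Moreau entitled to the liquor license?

(a) no complaint in 18 mo. — holds.
(b) ≤ 6 units — not met.
(1): T AND F → false.
(a) fee paid — met.
(i) primary residence — fails.
(ii) prior license ≥ 6 yr — fails.
(b) = F OR F = false.
(i) commercially zoned — satisfied.
(ii) insurance ≥ $100,000 — holds.
(c) = T OR T = true.
(2): T AND F AND T → false.
So Overall is not satisfied (F OR F).
Exception (age ≥ 16) — not satisfied.
Result: main false OR exception false → false.

No — denied.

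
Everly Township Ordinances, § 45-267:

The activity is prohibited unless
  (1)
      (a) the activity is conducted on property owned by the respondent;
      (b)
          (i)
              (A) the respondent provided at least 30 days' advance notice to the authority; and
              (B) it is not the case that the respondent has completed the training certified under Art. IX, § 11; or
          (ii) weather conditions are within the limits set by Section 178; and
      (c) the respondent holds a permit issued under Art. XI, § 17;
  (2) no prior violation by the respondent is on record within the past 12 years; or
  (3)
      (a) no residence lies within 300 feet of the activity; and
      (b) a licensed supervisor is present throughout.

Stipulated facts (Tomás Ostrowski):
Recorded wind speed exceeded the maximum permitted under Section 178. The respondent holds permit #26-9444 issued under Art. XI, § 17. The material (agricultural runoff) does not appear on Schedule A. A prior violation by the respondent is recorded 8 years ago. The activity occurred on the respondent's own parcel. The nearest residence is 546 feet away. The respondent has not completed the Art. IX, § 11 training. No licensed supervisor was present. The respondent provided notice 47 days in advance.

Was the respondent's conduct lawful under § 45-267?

Yes — lawful.

(a) own property — holds.
(A) ≥30 days' notice — satisfied.
(B) not (training certified) — met.
(i) = T AND T = true.
(ii) weather ok — fails.
So (b) is satisfied (T OR F).
(c) holds permit — satisfied.
So (1) is satisfied (T AND T AND T).
(2) no prior violation — fails.
(a) no residence in 300 ft — satisfied.
(b) supervisor present — not satisfied.
So (3) is not satisfied (T AND F).
Overall = T OR F OR F = true.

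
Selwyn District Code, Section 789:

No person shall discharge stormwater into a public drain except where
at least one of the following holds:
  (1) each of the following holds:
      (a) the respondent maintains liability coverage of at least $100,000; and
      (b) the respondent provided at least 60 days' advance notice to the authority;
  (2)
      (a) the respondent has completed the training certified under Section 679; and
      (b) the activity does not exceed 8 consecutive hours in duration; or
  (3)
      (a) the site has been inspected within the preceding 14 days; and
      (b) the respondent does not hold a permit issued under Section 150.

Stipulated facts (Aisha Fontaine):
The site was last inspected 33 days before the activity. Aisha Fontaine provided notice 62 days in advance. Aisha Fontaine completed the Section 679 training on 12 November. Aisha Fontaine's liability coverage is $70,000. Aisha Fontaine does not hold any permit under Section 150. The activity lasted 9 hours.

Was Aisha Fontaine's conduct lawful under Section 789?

No — unlawful.

(a) coverage ≥ $100,000 — not satisfied.
(b) ≥60 days' notice — met.
So (1) is not satisfied (F AND T).
(a) training certified — met.
(b) ≤ 8 hrs duration — not met.
(2): T AND F → false.
(a) site inspected — not met.
(b) not (holds permit) — holds.
(3): F AND T → false.
Overall: F OR F OR F → false.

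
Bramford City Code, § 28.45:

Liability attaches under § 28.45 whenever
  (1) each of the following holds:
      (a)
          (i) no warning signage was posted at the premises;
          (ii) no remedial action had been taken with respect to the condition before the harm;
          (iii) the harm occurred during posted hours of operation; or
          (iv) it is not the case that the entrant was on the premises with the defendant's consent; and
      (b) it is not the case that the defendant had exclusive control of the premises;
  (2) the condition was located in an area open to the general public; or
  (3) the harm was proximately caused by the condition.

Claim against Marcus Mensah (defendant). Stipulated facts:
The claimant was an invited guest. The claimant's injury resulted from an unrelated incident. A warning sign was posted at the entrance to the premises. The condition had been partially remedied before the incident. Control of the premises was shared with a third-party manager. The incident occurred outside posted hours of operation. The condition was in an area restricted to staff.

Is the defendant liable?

No — not liable.

(i) no signage posted — not satisfied.
(ii) no remedial action — not satisfied.
(iii) during posted hours — fails.
(iv) not (consent to enter) — not met.
(a) = F OR F OR F OR F = false.
(b) not (exclusive control) — holds.
(1): F AND T → false.
(2) public area — fails.
(3) proximate cause — not met.
Overall = F OR F OR F = false.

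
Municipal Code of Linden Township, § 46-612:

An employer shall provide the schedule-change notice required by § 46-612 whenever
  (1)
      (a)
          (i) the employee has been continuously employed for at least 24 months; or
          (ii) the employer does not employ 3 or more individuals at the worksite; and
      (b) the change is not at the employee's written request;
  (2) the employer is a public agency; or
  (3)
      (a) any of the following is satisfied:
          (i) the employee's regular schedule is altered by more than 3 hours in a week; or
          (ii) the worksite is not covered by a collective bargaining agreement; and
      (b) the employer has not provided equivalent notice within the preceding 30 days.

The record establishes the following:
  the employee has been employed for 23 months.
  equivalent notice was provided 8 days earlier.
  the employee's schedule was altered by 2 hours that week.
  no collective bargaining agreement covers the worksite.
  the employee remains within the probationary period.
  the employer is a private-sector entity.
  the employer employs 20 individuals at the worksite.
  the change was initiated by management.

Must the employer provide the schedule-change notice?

No — not required.

(i) tenure ≥ 24 mo. — not satisfied.
(ii) not (≥ 3 at site) — not satisfied.
(a): F OR F → false.
(b) not employee-requested — holds.
So (1) is not satisfied (F AND T).
(2) public agency — not satisfied.
(i) schedule shift > 3h — not satisfied.
(ii) no CBA — holds.
(a) = F OR T = true.
(b) no recent notice — fails.
(3) = T AND F = false.
So Overall is not satisfied (F OR F OR F).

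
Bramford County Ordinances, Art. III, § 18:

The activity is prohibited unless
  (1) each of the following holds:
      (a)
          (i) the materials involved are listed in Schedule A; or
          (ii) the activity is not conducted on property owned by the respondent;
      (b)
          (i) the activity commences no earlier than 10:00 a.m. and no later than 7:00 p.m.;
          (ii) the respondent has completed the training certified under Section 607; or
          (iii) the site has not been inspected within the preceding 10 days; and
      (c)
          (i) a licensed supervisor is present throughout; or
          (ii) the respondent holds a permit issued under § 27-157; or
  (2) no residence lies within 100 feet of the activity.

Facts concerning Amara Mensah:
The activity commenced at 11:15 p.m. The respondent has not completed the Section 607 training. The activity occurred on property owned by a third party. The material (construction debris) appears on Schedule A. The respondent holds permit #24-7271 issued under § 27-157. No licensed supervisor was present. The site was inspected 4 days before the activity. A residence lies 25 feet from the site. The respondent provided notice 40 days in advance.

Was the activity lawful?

(i) Schedule A material — holds.
(ii) not (own property) — holds.
(a): T OR T → true.
(i) start within hours — not met.
(ii) training certified — not satisfied.
(iii) not (site inspected) — not satisfied.
(b): F OR F OR F → false.
(i) supervisor present — fails.
(ii) holds permit — holds.
(c): F OR T → true.
(1) = T AND F AND T = false.
(2) no residence in 100 ft — not satisfied.
Overall = F OR F = false.

No — unlawful.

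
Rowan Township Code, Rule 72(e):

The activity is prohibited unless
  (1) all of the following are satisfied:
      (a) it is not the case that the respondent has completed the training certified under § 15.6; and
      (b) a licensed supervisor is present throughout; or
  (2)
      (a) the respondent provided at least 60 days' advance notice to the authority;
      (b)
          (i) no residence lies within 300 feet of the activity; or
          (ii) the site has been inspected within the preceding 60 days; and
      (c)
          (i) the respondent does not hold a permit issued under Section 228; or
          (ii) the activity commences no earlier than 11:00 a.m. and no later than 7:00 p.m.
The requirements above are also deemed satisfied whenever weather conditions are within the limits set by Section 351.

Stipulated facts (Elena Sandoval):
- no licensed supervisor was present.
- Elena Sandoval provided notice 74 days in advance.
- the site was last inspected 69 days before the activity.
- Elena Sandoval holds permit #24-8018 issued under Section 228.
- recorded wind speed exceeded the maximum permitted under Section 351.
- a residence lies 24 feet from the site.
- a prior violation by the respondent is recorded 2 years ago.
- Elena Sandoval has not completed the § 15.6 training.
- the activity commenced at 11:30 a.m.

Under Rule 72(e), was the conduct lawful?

(a) not (training certified) — met.
(b) supervisor present — not satisfied.
So (1) is not satisfied (T AND F).
(a) ≥60 days' notice — met.
(i) no residence in 300 ft — not met.
(ii) site inspected — fails.
(b): F OR F → false.
(i) not (holds permit) — fails.
(ii) start within hours — met.
(c): F OR T → true.
So (2) is not satisfied (T AND F AND T).
Overall = F OR F = false.
Exception (weather ok) — not satisfied.
Result: main false OR exception false → false.

No — unlawful.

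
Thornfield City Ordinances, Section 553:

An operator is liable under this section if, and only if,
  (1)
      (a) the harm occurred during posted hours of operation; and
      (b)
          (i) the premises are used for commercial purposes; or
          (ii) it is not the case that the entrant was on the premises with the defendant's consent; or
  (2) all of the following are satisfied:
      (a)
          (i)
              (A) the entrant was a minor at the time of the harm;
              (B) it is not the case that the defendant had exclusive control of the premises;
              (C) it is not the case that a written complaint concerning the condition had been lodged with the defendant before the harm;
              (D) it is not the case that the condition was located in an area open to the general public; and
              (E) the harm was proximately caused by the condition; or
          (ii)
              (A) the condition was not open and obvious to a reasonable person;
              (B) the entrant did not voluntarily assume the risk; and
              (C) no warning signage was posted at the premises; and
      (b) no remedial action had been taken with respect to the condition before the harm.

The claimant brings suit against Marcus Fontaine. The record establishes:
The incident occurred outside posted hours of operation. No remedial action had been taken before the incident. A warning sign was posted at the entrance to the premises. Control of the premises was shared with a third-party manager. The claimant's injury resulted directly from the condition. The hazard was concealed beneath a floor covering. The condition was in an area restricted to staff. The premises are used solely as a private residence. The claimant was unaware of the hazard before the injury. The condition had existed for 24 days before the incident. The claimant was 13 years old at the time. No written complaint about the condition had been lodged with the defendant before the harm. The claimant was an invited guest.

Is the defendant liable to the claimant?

(a) during posted hours — fails.
(i) commercial use — not satisfied.
(ii) not (consent to enter) — fails.
(b) = F OR F = false.
(1) = F AND F = false.
(A) entrant a minor — satisfied.
(B) not (exclusive control) — met.
(C) not (complaint lodged) — holds.
(D) not (public area) — met.
(E) proximate cause — holds.
So (i) is satisfied (T AND T AND T AND T AND T).
(A) not open/obvious — holds.
(B) no assumed risk — holds.
(C) no signage posted — fails.
(ii): T AND T AND F → false.
So (a) is satisfied (T OR F).
(b) no remedial action — satisfied.
(2) = T AND T = true.
So Overall is satisfied (F OR T).

Yes — liable.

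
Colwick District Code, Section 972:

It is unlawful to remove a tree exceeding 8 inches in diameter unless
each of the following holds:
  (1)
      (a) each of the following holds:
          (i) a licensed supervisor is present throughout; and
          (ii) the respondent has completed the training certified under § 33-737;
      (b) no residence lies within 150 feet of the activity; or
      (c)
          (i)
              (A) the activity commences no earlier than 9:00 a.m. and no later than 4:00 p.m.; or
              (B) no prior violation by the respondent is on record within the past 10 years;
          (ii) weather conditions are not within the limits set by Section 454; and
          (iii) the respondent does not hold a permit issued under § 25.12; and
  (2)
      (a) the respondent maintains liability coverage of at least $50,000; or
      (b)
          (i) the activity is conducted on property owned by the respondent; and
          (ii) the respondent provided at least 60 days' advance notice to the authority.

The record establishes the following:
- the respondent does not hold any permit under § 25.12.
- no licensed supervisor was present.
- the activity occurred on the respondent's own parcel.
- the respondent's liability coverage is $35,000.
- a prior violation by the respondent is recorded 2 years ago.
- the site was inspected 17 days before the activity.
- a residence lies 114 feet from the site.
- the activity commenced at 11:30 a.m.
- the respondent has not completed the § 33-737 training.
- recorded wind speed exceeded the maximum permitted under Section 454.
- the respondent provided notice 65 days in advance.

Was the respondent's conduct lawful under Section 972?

Yes — lawful.

(i) supervisor present — not met.
(ii) training certified — fails.
(a): F AND F → false.
(b) no residence in 150 ft — not met.
(A) start within hours — met.
(B) no prior violation — not satisfied.
(i): T OR F → true.
(ii) not (weather ok) — met.
(iii) not (holds permit) — satisfied.
(c) = T AND T AND T = true.
(1): F OR F OR T → true.
(a) coverage ≥ $50,000 — not satisfied.
(i) own property — satisfied.
(ii) ≥60 days' notice — satisfied.
So (b) is satisfied (T AND T).
(2) = F OR T = true.
Overall = T AND T = true.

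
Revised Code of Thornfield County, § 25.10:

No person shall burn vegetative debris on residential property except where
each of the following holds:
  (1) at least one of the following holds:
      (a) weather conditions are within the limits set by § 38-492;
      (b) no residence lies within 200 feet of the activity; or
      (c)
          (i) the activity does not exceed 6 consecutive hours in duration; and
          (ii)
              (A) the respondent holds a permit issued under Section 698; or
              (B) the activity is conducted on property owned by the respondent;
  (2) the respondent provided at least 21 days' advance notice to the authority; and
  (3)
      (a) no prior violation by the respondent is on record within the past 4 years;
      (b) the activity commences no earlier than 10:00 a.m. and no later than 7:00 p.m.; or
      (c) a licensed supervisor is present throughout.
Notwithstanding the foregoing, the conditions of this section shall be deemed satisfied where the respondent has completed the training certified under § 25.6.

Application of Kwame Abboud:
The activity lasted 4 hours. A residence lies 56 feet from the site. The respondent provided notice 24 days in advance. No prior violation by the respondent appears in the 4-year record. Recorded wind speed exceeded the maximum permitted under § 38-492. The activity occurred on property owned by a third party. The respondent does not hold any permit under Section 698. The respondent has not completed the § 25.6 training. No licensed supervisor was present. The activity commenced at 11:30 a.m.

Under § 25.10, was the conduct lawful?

(a) weather ok — fails.
(b) no residence in 200 ft — not satisfied.
(i) ≤ 6 hrs duration — satisfied.
(A) holds permit — not satisfied.
(B) own property — fails.
So (ii) is not satisfied (F OR F).
(c) = T AND F = false.
(1): F OR F OR F → false.
(2) ≥21 days' notice — satisfied.
(a) no prior violation — met.
(b) start within hours — holds.
(c) supervisor present — fails.
So (3) is satisfied (T OR T OR F).
Overall = F AND T AND T = false.
Exception (training certified) — not satisfied.
Result: main false OR exception false → false.

No — unlawful.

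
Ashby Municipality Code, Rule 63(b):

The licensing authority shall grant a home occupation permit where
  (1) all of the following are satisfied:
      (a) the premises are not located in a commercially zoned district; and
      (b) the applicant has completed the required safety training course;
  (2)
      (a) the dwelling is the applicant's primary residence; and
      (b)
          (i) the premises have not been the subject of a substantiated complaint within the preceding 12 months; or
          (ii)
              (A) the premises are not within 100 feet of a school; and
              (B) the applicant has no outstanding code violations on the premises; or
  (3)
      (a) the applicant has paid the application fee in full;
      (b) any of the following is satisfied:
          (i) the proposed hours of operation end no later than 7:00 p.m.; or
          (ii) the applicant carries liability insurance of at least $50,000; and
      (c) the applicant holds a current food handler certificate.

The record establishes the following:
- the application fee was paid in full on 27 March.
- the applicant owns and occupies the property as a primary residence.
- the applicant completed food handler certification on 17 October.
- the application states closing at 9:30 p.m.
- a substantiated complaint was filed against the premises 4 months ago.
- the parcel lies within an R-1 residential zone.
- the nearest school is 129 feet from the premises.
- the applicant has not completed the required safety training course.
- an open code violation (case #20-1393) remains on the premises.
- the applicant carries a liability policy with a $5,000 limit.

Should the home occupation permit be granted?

No — denied.

(a) not (commercially zoned) — met.
(b) safety training — not satisfied.
(1): T AND F → false.
(a) primary residence — satisfied.
(i) no complaint in 12 mo. — not met.
(A) ≥100 ft from school — satisfied.
(B) no code violations — not satisfied.
(ii): T AND F → false.
So (b) is not satisfied (F OR F).
(2) = T AND F = false.
(a) fee paid — holds.
(i) closes by 7 p.m. — not satisfied.
(ii) insurance ≥ $50,000 — not met.
(b): F OR F → false.
(c) food handler cert. — satisfied.
So (3) is not satisfied (T AND F AND T).
Overall = F OR F OR F = false.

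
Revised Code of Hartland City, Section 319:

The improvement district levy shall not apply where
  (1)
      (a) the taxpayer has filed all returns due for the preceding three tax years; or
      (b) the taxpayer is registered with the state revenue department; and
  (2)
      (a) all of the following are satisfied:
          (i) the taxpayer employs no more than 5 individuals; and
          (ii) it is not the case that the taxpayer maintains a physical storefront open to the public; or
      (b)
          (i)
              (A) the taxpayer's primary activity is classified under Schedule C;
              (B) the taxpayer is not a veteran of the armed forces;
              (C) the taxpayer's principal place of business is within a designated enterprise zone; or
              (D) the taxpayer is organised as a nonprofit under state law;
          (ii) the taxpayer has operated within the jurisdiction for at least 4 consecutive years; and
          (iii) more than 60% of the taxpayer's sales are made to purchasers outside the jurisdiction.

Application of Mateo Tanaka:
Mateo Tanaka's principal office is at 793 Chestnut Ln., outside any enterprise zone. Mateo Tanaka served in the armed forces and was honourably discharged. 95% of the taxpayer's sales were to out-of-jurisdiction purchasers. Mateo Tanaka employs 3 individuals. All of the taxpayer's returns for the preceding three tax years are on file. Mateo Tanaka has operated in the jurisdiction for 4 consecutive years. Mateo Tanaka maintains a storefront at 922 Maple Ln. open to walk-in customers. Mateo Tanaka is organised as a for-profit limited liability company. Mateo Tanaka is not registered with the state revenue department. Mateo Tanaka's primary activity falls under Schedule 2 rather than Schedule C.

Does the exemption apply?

No — not exempt.

(a) returns current — holds.
(b) state-registered — not met.
(1) = T OR F = true.
(i) ≤ 5 employees — satisfied.
(ii) not (has storefront) — not met.
(a) = T AND F = false.
(A) Schedule C activity — not satisfied.
(B) not (veteran) — fails.
(C) in enterprise zone — not satisfied.
(D) nonprofit — fails.
So (i) is not satisfied (F OR F OR F OR F).
(ii) ≥ 4 yrs in jurisdiction — holds.
(iii) >60% out-of-jur. sales — satisfied.
(b) = F AND T AND T = false.
(2) = F OR F = false.
Overall: T AND F → false.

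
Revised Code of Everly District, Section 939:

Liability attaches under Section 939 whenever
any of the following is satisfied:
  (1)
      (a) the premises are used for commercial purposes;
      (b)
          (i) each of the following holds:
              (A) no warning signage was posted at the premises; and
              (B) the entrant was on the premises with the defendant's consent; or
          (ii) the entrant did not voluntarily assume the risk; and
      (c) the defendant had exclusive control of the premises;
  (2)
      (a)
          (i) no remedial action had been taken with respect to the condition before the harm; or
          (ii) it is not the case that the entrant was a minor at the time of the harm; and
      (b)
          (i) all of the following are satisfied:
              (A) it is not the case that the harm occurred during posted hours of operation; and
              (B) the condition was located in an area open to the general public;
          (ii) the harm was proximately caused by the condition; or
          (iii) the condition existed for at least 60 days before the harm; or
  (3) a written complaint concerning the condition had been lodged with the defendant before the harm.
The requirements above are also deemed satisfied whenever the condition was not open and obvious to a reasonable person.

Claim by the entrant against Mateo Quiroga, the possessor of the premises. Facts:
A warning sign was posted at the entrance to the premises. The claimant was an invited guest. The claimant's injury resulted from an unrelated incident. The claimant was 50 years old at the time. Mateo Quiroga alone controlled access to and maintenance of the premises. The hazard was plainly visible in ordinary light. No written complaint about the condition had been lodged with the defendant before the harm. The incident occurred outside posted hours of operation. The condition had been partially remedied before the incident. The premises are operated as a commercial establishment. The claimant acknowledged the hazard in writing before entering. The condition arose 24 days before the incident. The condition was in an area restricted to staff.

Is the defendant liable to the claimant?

No — not liable.

(a) commercial use — met.
(A) no signage posted — not satisfied.
(B) consent to enter — satisfied.
(i): F AND T → false.
(ii) no assumed risk — fails.
(b): F OR F → false.
(c) exclusive control — satisfied.
(1): T AND F AND T → false.
(i) no remedial action — not satisfied.
(ii) not (entrant a minor) — met.
(a): F OR T → true.
(A) not (during posted hours) — satisfied.
(B) public area — not satisfied.
(i): T AND F → false.
(ii) proximate cause — not met.
(iii) condition ≥60 days old — not met.
So (b) is not satisfied (F OR F OR F).
(2): T AND F → false.
(3) complaint lodged — fails.
Overall = F OR F OR F = false.
Exception (not open/obvious) — not satisfied.
Result: main false OR exception false → false.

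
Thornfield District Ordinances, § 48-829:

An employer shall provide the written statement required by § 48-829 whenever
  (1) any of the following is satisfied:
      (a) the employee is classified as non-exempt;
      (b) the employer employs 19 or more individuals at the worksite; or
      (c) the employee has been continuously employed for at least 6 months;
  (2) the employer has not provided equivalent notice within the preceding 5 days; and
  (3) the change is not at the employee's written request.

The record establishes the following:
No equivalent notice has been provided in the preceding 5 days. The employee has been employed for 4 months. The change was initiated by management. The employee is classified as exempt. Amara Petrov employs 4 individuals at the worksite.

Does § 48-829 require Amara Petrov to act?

(a) non-exempt — not met.
(b) ≥ 19 at site — not satisfied.
(c) tenure ≥ 6 mo. — fails.
(1) = F OR F OR F = false.
(2) no recent notice — satisfied.
(3) not employee-requested — satisfied.
Overall: F AND T AND T → false.

No — not required.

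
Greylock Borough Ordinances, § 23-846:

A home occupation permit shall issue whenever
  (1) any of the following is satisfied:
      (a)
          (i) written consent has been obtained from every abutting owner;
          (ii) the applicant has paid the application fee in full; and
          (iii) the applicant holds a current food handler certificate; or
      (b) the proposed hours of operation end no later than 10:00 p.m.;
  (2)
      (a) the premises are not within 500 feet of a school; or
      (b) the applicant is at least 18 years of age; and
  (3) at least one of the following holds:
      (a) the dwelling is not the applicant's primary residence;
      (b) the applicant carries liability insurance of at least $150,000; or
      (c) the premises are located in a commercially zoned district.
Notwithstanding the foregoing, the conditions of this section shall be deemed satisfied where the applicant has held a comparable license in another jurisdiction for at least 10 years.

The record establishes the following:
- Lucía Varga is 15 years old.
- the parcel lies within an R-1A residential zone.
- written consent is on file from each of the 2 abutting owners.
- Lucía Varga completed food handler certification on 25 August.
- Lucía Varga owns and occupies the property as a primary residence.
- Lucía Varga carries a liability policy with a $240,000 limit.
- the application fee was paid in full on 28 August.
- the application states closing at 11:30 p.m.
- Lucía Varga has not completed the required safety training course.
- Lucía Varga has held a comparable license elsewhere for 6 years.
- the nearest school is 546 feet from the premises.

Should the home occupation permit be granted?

Yes — granted.

(i) all abutters consent — met.
(ii) fee paid — satisfied.
(iii) food handler cert. — satisfied.
(a): T AND T AND T → true.
(b) closes by 10 p.m. — not met.
So (1) is satisfied (T OR F).
(a) ≥500 ft from school — satisfied.
(b) age ≥ 18 — not met.
(2) = T OR F = true.
(a) not (primary residence) — not satisfied.
(b) insurance ≥ $150,000 — met.
(c) commercially zoned — not met.
(3): F OR T OR F → true.
So Overall is satisfied (T AND T AND T).
Exception (prior license ≥ 10 yr) — not satisfied.
Result: main true OR exception false → true.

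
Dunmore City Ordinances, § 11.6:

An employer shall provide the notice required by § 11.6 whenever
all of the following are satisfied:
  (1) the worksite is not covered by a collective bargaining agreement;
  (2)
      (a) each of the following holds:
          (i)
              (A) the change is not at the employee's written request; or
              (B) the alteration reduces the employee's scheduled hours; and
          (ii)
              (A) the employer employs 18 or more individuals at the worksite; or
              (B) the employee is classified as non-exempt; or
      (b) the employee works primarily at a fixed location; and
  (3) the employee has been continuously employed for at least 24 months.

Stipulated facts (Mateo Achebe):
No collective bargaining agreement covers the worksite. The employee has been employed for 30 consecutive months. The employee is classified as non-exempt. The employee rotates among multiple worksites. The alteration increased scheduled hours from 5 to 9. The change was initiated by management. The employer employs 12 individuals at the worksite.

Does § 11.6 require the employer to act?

Yes — required.

(1) no CBA — met.
(A) not employee-requested — met.
(B) hours reduced — not satisfied.
(i): T OR F → true.
(A) ≥ 18 at site — not met.
(B) non-exempt — holds.
(ii): F OR T → true.
(a): T AND T → true.
(b) fixed location — not satisfied.
(2) = T OR F = true.
(3) tenure ≥ 24 mo. — met.
Overall: T AND T AND T → true.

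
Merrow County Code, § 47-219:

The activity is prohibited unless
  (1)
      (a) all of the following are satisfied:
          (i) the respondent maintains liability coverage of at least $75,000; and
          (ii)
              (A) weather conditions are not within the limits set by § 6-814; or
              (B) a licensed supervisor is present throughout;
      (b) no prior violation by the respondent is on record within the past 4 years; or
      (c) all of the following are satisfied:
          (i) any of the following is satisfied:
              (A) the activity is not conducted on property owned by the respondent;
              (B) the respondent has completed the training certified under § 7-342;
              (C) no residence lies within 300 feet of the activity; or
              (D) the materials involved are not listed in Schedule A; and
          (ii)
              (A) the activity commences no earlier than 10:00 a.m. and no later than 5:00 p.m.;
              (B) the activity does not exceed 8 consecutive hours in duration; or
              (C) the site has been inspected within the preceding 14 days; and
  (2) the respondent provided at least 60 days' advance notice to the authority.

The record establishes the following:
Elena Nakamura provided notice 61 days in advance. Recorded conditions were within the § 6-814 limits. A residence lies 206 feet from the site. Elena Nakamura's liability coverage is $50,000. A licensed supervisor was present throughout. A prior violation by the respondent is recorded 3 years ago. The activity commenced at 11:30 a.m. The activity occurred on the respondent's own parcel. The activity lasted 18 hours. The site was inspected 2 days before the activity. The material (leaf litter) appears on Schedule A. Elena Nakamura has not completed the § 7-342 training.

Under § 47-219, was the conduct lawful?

No — unlawful.

(i) coverage ≥ $75,000 — not met.
(A) not (weather ok) — not met.
(B) supervisor present — holds.
(ii): F OR T → true.
(a) = F AND T = false.
(b) no prior violation — not met.
(A) not (own property) — not met.
(B) training certified — fails.
(C) no residence in 300 ft — fails.
(D) not (Schedule A material) — not satisfied.
So (i) is not satisfied (F OR F OR F OR F).
(A) start within hours — holds.
(B) ≤ 8 hrs duration — fails.
(C) site inspected — met.
So (ii) is satisfied (T OR F OR T).
So (c) is not satisfied (F AND T).
So (1) is not satisfied (F OR F OR F).
(2) ≥60 days' notice — holds.
So Overall is not satisfied (F AND T).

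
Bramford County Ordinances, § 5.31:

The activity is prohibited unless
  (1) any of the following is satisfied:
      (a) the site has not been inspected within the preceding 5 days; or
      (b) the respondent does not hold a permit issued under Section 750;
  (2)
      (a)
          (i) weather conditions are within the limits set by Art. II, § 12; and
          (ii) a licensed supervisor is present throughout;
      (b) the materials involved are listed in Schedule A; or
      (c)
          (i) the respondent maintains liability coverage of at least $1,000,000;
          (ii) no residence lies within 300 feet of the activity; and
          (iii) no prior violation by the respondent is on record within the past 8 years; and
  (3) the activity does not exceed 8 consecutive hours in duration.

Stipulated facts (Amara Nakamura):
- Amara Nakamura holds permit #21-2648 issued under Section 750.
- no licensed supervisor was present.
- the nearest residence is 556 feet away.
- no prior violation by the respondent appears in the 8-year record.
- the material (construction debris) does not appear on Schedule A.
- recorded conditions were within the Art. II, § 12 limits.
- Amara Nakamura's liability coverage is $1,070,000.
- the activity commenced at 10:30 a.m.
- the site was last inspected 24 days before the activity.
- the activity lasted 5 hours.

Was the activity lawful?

(a) not (site inspected) — holds.
(b) not (holds permit) — fails.
So (1) is satisfied (T OR F).
(i) weather ok — met.
(ii) supervisor present — not satisfied.
(a): T AND F → false.
(b) Schedule A material — fails.
(i) coverage ≥ $1,000,000 — satisfied.
(ii) no residence in 300 ft — met.
(iii) no prior violation — satisfied.
So (c) is satisfied (T AND T AND T).
So (2) is satisfied (F OR F OR T).
(3) ≤ 8 hrs duration — satisfied.
Overall = T AND T AND T = true.

Yes — lawful.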